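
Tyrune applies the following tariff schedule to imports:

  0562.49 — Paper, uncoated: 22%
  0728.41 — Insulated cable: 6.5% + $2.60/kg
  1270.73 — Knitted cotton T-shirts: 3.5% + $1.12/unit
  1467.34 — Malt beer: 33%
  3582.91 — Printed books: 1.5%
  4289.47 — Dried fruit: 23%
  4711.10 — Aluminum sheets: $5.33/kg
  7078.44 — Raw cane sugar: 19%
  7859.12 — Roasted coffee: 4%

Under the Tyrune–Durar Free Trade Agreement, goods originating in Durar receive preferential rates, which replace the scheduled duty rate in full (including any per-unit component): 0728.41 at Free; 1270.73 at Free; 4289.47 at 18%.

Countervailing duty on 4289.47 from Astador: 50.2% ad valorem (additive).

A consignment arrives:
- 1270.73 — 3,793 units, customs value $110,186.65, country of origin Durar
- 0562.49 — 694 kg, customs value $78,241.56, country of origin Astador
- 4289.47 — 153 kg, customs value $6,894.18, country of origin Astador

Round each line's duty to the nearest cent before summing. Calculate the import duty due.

$22,259.68

Line 1 (1270.73, Durar, 3,793 units, $110,186.65):
Base rate for 1270.73 is 3.5% + $1.12/unit.
Origin Durar qualifies under the Tyrune–Durar agreement and 1270.73 is covered: preferential rate Free applies instead.
Duty = $110,186.65 × 0% = $0.00.
Line 2 (0562.49, Astador, 694 kg, $78,241.56):
Base rate for 0562.49 is 22%.
Duty = $78,241.56 × 22% = $17,213.14.
Line 3 (4289.47, Astador, 153 kg, $6,894.18):
Base rate for 4289.47 is 23%.
4289.47 has an FTA preferential rate, but origin Astador is not Durar; base rate stands.
Additional duty on 4289.47 from Astador: +50.2%. Applied ad valorem rate: 23% + 50.2% = 73.2%.
Duty = $6,894.18 × 73.2% = $5,046.54.
Total = $0.00 + $17,213.14 + $5,046.54 = $22,259.68.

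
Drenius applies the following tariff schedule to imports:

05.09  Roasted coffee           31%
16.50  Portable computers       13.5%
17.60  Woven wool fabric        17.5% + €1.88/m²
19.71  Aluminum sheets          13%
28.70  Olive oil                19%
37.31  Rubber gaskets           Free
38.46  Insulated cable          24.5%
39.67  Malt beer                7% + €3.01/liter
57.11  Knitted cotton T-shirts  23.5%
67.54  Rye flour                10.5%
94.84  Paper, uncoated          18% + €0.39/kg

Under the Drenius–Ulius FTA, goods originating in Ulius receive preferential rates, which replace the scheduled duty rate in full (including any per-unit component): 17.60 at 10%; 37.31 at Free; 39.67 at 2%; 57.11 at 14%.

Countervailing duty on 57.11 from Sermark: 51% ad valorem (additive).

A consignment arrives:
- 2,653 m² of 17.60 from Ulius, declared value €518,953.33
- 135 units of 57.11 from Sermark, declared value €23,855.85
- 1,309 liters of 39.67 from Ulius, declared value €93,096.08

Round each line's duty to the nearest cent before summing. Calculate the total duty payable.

€71,529.86

Line 1 (17.60, Ulius, 2,653 m², €518,953.33):
Base rate for 17.60 is 17.5% + €1.88/m².
Origin Ulius qualifies under the Drenius–Ulius agreement and 17.60 is covered: preferential rate 10% applies instead.
Duty = €518,953.33 × 10% = €51,895.33.
Line 2 (57.11, Sermark, 135 units, €23,855.85):
Base rate for 57.11 is 23.5%.
57.11 has an FTA preferential rate, but origin Sermark is not Ulius; base rate stands.
Additional duty on 57.11 from Sermark: +51%. Applied ad valorem rate: 23.5% + 51% = 74.5%.
Duty = €23,855.85 × 74.5% = €17,772.61.
Line 3 (39.67, Ulius, 1,309 liters, €93,096.08):
Base rate for 39.67 is 7% + €3.01/liter.
Origin Ulius qualifies under the Drenius–Ulius agreement and 39.67 is covered: preferential rate 2% applies instead.
Duty = €93,096.08 × 2% = €1,861.92.
Total = €51,895.33 + €17,772.61 + €1,861.92 = €71,529.86.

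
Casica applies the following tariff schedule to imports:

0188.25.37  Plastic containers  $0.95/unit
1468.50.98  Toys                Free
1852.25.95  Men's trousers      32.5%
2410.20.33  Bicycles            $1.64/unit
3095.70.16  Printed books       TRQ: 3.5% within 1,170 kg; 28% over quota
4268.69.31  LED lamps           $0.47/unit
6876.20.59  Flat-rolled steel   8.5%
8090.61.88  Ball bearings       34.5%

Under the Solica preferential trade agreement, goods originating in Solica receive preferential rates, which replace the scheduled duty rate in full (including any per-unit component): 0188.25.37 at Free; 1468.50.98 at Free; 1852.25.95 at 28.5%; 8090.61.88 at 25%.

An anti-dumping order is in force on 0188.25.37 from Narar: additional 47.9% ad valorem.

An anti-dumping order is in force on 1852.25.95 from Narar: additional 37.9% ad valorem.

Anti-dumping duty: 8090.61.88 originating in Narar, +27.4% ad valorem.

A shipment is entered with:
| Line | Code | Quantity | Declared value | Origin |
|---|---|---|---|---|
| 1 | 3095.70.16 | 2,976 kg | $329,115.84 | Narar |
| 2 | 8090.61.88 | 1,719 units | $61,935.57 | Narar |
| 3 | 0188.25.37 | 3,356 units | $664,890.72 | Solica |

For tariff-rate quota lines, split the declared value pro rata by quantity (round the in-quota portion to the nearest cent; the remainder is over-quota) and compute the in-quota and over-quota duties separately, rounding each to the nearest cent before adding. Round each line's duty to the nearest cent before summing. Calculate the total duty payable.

$98,789.93

Line 1 (3095.70.16, Narar, 2,976 kg, $329,115.84):
Code 3095.70.16 is under a tariff-rate quota (threshold 1,170 kg). In-quota: 1,170 kg at 3.5%; over-quota: 1,806 kg at 28%.
Pro-rata value split: in-quota = $329,115.84 × 1,170/2,976 = $129,390.30; over-quota = $329,115.84 − $129,390.30 = $199,725.54.
In-quota duty = $129,390.30 × 3.5% = $4,528.66. Over-quota duty = $199,725.54 × 28% = $55,923.15.
Line duty = $4,528.66 + $55,923.15 = $60,451.81.
Line 2 (8090.61.88, Narar, 1,719 units, $61,935.57):
Base rate for 8090.61.88 is 34.5%.
8090.61.88 has an FTA preferential rate, but origin Narar is not Solica; base rate stands.
Additional duty on 8090.61.88 from Narar: +27.4%. Applied ad valorem rate: 34.5% + 27.4% = 61.9%.
Duty = $61,935.57 × 61.9% = $38,338.12.
Line 3 (0188.25.37, Solica, 3,356 units, $664,890.72):
Base rate for 0188.25.37 is $0.95/unit.
Origin Solica qualifies under the Casica–Solica agreement and 0188.25.37 is covered: preferential rate Free applies instead.
The additional-duty order on 0188.25.37 targets Narar, not Solica; it does not apply.
Duty = $664,890.72 × 0% = $0.00.
Total = $60,451.81 + $38,338.12 + $0.00 = $98,789.93.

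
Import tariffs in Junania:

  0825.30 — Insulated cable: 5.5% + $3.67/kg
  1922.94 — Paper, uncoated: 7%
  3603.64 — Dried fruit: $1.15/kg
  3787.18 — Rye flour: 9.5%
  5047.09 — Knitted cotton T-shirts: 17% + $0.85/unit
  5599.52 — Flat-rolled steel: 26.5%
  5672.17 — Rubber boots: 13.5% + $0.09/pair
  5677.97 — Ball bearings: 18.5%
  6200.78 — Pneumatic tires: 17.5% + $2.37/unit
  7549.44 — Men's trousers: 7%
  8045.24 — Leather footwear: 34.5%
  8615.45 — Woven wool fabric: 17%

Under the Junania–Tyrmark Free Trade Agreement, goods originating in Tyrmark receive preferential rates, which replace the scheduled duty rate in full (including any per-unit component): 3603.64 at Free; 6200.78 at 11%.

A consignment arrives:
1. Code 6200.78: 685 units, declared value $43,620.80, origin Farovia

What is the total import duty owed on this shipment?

Line 1 (6200.78, Farovia, 685 units, $43,620.80):
Base rate for 6200.78 is 17.5% + $2.37/unit.
6200.78 has an FTA preferential rate, but origin Farovia is not Tyrmark; base rate stands.
Duty = $43,620.80 × 17.5% + 685 × $2.37 = $9,257.09.

$9,257.09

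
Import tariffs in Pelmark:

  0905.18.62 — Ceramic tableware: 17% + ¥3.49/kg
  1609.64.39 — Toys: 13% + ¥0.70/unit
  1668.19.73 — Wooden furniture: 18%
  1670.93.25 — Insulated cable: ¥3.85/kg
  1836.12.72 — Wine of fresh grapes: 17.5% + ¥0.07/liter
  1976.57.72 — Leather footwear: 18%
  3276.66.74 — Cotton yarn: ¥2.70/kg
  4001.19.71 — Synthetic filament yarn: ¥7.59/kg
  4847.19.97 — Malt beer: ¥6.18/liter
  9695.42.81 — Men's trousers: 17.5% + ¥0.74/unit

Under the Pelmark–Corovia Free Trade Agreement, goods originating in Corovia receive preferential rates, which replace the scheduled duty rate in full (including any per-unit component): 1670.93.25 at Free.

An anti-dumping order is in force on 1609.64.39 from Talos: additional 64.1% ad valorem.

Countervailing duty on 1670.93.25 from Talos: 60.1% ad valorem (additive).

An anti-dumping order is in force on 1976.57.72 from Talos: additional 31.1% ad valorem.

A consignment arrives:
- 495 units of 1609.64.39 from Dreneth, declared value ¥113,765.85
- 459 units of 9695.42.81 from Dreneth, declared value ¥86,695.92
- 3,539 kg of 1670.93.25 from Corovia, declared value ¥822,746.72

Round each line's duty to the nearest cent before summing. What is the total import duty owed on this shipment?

Line 1 (1609.64.39, Dreneth, 495 units, ¥113,765.85):
Base rate for 1609.64.39 is 13% + ¥0.70/unit.
The additional-duty order on 1609.64.39 targets Talos, not Dreneth; it does not apply.
Duty = ¥113,765.85 × 13% + 495 × ¥0.70 = ¥15,136.06.
Line 2 (9695.42.81, Dreneth, 459 units, ¥86,695.92):
Base rate for 9695.42.81 is 17.5% + ¥0.74/unit.
Duty = ¥86,695.92 × 17.5% + 459 × ¥0.74 = ¥15,511.45.
Line 3 (1670.93.25, Corovia, 3,539 kg, ¥822,746.72):
Base rate for 1670.93.25 is ¥3.85/kg.
Origin Corovia qualifies under the Pelmark–Corovia agreement and 1670.93.25 is covered: preferential rate Free applies instead.
The additional-duty order on 1670.93.25 targets Talos, not Corovia; it does not apply.
Duty = ¥822,746.72 × 0% = ¥0.00.
Total = ¥15,136.06 + ¥15,511.45 + ¥0.00 = ¥30,647.51.

¥30,647.51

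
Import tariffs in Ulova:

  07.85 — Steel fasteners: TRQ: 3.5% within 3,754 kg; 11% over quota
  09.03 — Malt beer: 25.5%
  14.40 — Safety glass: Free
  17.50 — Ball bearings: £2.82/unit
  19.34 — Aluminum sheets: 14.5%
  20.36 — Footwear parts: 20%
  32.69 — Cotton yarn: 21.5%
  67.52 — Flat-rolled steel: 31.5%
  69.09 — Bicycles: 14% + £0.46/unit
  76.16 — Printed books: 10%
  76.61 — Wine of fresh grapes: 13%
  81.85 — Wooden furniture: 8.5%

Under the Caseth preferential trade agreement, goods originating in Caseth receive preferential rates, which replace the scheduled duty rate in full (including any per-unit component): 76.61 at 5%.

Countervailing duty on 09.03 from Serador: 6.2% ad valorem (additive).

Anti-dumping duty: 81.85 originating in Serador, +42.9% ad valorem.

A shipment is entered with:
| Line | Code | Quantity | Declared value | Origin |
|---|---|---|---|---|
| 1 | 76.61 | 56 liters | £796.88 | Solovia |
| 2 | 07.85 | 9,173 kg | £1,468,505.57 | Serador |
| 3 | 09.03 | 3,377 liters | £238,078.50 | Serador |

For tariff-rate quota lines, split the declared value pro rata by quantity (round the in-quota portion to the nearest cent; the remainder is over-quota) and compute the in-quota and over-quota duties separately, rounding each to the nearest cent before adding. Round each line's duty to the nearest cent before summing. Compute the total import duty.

Line 1 (76.61, Solovia, 56 liters, £796.88):
Base rate for 76.61 is 13%.
76.61 has an FTA preferential rate, but origin Solovia is not Caseth; base rate stands.
Duty = £796.88 × 13% = £103.59.
Line 2 (07.85, Serador, 9,173 kg, £1,468,505.57):
Code 07.85 is under a tariff-rate quota (threshold 3,754 kg). In-quota: 3,754 kg at 3.5%; over-quota: 5,419 kg at 11%.
Pro-rata value split: in-quota = £1,468,505.57 × 3,754/9,173 = £600,977.86; over-quota = £1,468,505.57 − £600,977.86 = £867,527.71.
In-quota duty = £600,977.86 × 3.5% = £21,034.23. Over-quota duty = £867,527.71 × 11% = £95,428.05.
Line duty = £21,034.23 + £95,428.05 = £116,462.28.
Line 3 (09.03, Serador, 3,377 liters, £238,078.50):
Base rate for 09.03 is 25.5%.
Additional duty on 09.03 from Serador: +6.2%. Applied ad valorem rate: 25.5% + 6.2% = 31.7%.
Duty = £238,078.50 × 31.7% = £75,470.88.
Total = £103.59 + £116,462.28 + £75,470.88 = £192,036.75.

£192,036.75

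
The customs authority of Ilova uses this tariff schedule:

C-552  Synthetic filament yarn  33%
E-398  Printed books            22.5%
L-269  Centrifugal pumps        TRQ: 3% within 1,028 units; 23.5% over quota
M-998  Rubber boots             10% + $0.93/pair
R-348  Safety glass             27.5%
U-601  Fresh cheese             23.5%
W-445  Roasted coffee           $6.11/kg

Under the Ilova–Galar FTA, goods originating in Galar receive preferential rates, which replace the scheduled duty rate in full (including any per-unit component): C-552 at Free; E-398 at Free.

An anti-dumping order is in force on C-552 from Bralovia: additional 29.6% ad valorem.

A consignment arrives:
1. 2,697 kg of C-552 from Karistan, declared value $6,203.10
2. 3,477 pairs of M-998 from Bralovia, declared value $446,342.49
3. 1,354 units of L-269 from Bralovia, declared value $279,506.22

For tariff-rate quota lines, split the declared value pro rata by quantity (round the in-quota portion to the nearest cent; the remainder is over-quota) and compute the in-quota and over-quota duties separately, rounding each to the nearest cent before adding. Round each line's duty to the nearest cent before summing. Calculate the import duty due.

Line 1 (C-552, Karistan, 2,697 kg, $6,203.10):
Base rate for C-552 is 33%.
C-552 has an FTA preferential rate, but origin Karistan is not Galar; base rate stands.
The additional-duty order on C-552 targets Bralovia, not Karistan; it does not apply.
Duty = $6,203.10 × 33% = $2,047.02.
Line 2 (M-998, Bralovia, 3,477 pairs, $446,342.49):
Base rate for M-998 is 10% + $0.93/pair.
Duty = $446,342.49 × 10% + 3,477 × $0.93 = $47,867.86.
Line 3 (L-269, Bralovia, 1,354 units, $279,506.22):
Code L-269 is under a tariff-rate quota (threshold 1,028 units). In-quota: 1,028 units at 3%; over-quota: 326 units at 23.5%.
Pro-rata value split: in-quota = $279,506.22 × 1,028/1,354 = $212,210.04; over-quota = $279,506.22 − $212,210.04 = $67,296.18.
In-quota duty = $212,210.04 × 3% = $6,366.30. Over-quota duty = $67,296.18 × 23.5% = $15,814.60.
Line duty = $6,366.30 + $15,814.60 = $22,180.90.
Total = $2,047.02 + $47,867.86 + $22,180.90 = $72,095.78.

$72,095.78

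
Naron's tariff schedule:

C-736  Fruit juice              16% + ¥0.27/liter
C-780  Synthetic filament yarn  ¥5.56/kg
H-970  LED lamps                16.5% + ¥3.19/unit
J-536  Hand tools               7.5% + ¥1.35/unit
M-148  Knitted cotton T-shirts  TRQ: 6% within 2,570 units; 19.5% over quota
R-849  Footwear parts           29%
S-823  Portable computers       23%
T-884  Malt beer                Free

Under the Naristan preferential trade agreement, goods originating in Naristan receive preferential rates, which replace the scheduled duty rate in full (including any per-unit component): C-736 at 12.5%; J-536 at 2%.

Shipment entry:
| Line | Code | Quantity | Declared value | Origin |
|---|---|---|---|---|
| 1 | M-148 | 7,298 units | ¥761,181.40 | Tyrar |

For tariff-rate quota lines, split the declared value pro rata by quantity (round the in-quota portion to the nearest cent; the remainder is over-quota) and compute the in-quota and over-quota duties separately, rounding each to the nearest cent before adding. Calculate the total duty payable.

¥112,243.49

Line 1 (M-148, Tyrar, 7,298 units, ¥761,181.40):
Code M-148 is under a tariff-rate quota (threshold 2,570 units). In-quota: 2,570 units at 6%; over-quota: 4,728 units at 19.5%.
Pro-rata value split: in-quota = ¥761,181.40 × 2,570/7,298 = ¥268,051.00; over-quota = ¥761,181.40 − ¥268,051.00 = ¥493,130.40.
In-quota duty = ¥268,051.00 × 6% = ¥16,083.06. Over-quota duty = ¥493,130.40 × 19.5% = ¥96,160.43.
Line duty = ¥16,083.06 + ¥96,160.43 = ¥112,243.49.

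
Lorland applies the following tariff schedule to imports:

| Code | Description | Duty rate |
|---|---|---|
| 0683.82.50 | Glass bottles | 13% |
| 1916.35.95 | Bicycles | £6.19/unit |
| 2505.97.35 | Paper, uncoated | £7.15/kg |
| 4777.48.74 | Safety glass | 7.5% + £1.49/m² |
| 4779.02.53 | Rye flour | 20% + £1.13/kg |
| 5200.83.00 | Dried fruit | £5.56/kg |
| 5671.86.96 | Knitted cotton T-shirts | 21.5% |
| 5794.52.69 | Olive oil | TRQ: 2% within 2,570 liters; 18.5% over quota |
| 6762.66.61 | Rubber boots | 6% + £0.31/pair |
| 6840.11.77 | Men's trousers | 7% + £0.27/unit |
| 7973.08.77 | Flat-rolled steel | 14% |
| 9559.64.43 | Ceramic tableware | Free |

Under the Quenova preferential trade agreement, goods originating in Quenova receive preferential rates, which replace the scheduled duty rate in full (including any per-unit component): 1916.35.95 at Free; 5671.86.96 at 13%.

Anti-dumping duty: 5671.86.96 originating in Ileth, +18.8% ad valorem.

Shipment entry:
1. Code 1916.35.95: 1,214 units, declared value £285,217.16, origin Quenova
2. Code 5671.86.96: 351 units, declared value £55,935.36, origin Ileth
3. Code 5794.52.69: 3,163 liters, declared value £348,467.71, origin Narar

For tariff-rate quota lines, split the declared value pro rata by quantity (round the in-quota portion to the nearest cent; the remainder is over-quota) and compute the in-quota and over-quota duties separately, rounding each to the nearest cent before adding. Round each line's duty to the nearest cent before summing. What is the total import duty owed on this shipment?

Line 1 (1916.35.95, Quenova, 1,214 units, £285,217.16):
Base rate for 1916.35.95 is £6.19/unit.
Origin Quenova qualifies under the Lorland–Quenova agreement and 1916.35.95 is covered: preferential rate Free applies instead.
Duty = £285,217.16 × 0% = £0.00.
Line 2 (5671.86.96, Ileth, 351 units, £55,935.36):
Base rate for 5671.86.96 is 21.5%.
5671.86.96 has an FTA preferential rate, but origin Ileth is not Quenova; base rate stands.
Additional duty on 5671.86.96 from Ileth: +18.8%. Applied ad valorem rate: 21.5% + 18.8% = 40.3%.
Duty = £55,935.36 × 40.3% = £22,541.95.
Line 3 (5794.52.69, Narar, 3,163 liters, £348,467.71):
Code 5794.52.69 is under a tariff-rate quota (threshold 2,570 liters). In-quota: 2,570 liters at 2%; over-quota: 593 liters at 18.5%.
Pro-rata value split: in-quota = £348,467.71 × 2,570/3,163 = £283,136.90; over-quota = £348,467.71 − £283,136.90 = £65,330.81.
In-quota duty = £283,136.90 × 2% = £5,662.74. Over-quota duty = £65,330.81 × 18.5% = £12,086.20.
Line duty = £5,662.74 + £12,086.20 = £17,748.94.
Total = £0.00 + £22,541.95 + £17,748.94 = £40,290.89.

£40,290.89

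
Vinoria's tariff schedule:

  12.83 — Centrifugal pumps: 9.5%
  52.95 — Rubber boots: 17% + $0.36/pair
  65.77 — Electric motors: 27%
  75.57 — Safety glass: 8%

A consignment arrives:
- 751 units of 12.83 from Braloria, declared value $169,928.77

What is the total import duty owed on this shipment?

Line 1 (12.83, Braloria, 751 units, $169,928.77):
Base rate for 12.83 is 9.5%.
Duty = $169,928.77 × 9.5% = $16,143.23.

$16,143.23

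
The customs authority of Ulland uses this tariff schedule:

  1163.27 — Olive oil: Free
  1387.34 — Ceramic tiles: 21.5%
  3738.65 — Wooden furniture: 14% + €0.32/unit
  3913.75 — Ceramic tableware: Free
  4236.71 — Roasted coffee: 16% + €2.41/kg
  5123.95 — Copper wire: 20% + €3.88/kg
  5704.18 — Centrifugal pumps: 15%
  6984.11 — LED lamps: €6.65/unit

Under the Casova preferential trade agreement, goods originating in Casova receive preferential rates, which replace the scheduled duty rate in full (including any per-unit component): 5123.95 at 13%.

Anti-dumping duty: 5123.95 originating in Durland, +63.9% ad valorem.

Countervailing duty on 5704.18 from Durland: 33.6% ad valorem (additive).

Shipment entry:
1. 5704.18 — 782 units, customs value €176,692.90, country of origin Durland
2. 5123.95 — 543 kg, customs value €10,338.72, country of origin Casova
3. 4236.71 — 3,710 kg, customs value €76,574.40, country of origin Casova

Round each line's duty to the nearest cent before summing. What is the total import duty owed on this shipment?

€108,409.78

Line 1 (5704.18, Durland, 782 units, €176,692.90):
Base rate for 5704.18 is 15%.
Additional duty on 5704.18 from Durland: +33.6%. Applied ad valorem rate: 15% + 33.6% = 48.6%.
Duty = €176,692.90 × 48.6% = €85,872.75.
Line 2 (5123.95, Casova, 543 kg, €10,338.72):
Base rate for 5123.95 is 20% + €3.88/kg.
Origin Casova qualifies under the Ulland–Casova agreement and 5123.95 is covered: preferential rate 13% applies instead.
The additional-duty order on 5123.95 targets Durland, not Casova; it does not apply.
Duty = €10,338.72 × 13% = €1,344.03.
Line 3 (4236.71, Casova, 3,710 kg, €76,574.40):
Base rate for 4236.71 is 16% + €2.41/kg.
Origin Casova is the FTA partner but 4236.71 is not on the preference list; base rate stands.
Duty = €76,574.40 × 16% + 3,710 × €2.41 = €21,193.00.
Total = €85,872.75 + €1,344.03 + €21,193.00 = €108,409.78.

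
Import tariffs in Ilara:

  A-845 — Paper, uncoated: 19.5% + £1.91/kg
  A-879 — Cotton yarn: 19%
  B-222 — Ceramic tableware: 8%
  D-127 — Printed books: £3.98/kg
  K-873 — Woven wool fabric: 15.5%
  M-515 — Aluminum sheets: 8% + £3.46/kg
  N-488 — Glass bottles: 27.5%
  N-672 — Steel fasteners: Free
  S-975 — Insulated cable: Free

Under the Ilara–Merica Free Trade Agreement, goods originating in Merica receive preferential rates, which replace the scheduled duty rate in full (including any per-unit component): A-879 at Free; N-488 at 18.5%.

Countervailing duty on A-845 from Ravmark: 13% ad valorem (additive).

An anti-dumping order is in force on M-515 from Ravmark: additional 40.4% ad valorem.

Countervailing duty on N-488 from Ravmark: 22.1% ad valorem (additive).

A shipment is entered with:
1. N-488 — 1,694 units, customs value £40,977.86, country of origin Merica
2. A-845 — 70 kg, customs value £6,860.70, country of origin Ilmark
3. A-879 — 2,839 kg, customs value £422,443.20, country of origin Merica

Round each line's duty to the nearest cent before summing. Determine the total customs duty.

Line 1 (N-488, Merica, 1,694 units, £40,977.86):
Base rate for N-488 is 27.5%.
Origin Merica qualifies under the Ilara–Merica agreement and N-488 is covered: preferential rate 18.5% applies instead.
The additional-duty order on N-488 targets Ravmark, not Merica; it does not apply.
Duty = £40,977.86 × 18.5% = £7,580.90.
Line 2 (A-845, Ilmark, 70 kg, £6,860.70):
Base rate for A-845 is 19.5% + £1.91/kg.
The additional-duty order on A-845 targets Ravmark, not Ilmark; it does not apply.
Duty = £6,860.70 × 19.5% + 70 × £1.91 = £1,471.54.
Line 3 (A-879, Merica, 2,839 kg, £422,443.20):
Base rate for A-879 is 19%.
Origin Merica qualifies under the Ilara–Merica agreement and A-879 is covered: preferential rate Free applies instead.
Duty = £422,443.20 × 0% = £0.00.
Total = £7,580.90 + £1,471.54 + £0.00 = £9,052.44.

£9,052.44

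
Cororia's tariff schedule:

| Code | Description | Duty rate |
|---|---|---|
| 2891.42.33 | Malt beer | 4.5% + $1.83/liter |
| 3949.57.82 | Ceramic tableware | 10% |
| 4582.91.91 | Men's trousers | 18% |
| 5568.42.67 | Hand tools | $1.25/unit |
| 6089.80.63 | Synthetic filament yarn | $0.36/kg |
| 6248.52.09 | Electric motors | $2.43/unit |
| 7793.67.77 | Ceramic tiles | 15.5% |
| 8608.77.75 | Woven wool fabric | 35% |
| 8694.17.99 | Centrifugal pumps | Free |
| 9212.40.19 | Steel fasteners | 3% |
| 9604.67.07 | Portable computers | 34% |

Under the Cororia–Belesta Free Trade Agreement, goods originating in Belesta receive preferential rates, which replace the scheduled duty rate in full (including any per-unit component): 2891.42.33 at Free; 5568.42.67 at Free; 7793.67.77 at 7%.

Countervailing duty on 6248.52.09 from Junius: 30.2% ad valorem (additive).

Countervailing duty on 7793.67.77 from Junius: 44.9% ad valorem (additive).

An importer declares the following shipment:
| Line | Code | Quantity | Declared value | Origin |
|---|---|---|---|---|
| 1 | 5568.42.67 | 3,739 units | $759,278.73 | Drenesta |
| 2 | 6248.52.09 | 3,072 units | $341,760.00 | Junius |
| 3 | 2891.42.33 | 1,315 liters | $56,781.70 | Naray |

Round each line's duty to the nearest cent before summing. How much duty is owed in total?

Line 1 (5568.42.67, Drenesta, 3,739 units, $759,278.73):
Base rate for 5568.42.67 is $1.25/unit.
5568.42.67 has an FTA preferential rate, but origin Drenesta is not Belesta; base rate stands.
Duty = 3,739 × $1.25 = $4,673.75.
Line 2 (6248.52.09, Junius, 3,072 units, $341,760.00):
Base rate for 6248.52.09 is $2.43/unit.
Additional duty on 6248.52.09 from Junius: +30.2% ad valorem. Applied ad valorem rate = 30.2%.
Duty = $341,760.00 × 30.2% + 3,072 × $2.43 = $110,676.48.
Line 3 (2891.42.33, Naray, 1,315 liters, $56,781.70):
Base rate for 2891.42.33 is 4.5% + $1.83/liter.
2891.42.33 has an FTA preferential rate, but origin Naray is not Belesta; base rate stands.
Duty = $56,781.70 × 4.5% + 1,315 × $1.83 = $4,961.63.
Total = $4,673.75 + $110,676.48 + $4,961.63 = $120,311.86.

$120,311.86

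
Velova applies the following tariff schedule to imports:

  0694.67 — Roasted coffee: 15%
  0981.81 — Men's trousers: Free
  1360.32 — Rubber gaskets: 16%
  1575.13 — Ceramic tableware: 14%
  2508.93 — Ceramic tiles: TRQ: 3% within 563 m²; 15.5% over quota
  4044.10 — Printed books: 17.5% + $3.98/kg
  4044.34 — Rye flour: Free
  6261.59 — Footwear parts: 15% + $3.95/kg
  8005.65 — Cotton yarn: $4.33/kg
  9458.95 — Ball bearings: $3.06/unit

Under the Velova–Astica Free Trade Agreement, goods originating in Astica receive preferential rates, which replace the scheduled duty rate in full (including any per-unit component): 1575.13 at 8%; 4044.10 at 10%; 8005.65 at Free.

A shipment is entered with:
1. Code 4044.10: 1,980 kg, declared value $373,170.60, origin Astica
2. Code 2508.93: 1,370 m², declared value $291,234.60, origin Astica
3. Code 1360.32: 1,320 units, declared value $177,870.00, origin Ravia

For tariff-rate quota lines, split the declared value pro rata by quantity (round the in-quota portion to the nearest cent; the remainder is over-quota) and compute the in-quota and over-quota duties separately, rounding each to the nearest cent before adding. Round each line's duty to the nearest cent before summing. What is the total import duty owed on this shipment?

$95,957.31

Line 1 (4044.10, Astica, 1,980 kg, $373,170.60):
Base rate for 4044.10 is 17.5% + $3.98/kg.
Origin Astica qualifies under the Velova–Astica agreement and 4044.10 is covered: preferential rate 10% applies instead.
Duty = $373,170.60 × 10% = $37,317.06.
Line 2 (2508.93, Astica, 1,370 m², $291,234.60):
Code 2508.93 is under a tariff-rate quota (threshold 563 m²). In-quota: 563 m² at 3%; over-quota: 807 m² at 15.5%.
Pro-rata value split: in-quota = $291,234.60 × 563/1,370 = $119,682.54; over-quota = $291,234.60 − $119,682.54 = $171,552.06.
In-quota duty = $119,682.54 × 3% = $3,590.48. Over-quota duty = $171,552.06 × 15.5% = $26,590.57.
Line duty = $3,590.48 + $26,590.57 = $30,181.05.
Line 3 (1360.32, Ravia, 1,320 units, $177,870.00):
Base rate for 1360.32 is 16%.
Duty = $177,870.00 × 16% = $28,459.20.
Total = $37,317.06 + $30,181.05 + $28,459.20 = $95,957.31.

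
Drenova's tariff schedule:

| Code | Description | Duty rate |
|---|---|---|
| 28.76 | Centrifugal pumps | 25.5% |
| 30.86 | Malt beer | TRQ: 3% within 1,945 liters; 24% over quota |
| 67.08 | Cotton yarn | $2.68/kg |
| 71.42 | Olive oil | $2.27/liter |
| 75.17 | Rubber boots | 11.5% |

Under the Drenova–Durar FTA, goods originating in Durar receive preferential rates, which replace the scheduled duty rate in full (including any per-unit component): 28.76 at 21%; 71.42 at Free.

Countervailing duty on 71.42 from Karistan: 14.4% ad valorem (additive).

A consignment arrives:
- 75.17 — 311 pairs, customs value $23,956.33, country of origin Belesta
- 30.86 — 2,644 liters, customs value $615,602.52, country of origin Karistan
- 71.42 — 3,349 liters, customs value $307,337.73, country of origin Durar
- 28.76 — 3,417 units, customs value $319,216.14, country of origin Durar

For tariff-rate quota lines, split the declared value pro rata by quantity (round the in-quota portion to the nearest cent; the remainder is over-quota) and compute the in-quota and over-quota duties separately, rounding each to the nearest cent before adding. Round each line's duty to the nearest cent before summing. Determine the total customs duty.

Line 1 (75.17, Belesta, 311 pairs, $23,956.33):
Base rate for 75.17 is 11.5%.
Duty = $23,956.33 × 11.5% = $2,754.98.
Line 2 (30.86, Karistan, 2,644 liters, $615,602.52):
Code 30.86 is under a tariff-rate quota (threshold 1,945 liters). In-quota: 1,945 liters at 3%; over-quota: 699 liters at 24%.
Pro-rata value split: in-quota = $615,602.52 × 1,945/2,644 = $452,854.35; over-quota = $615,602.52 − $452,854.35 = $162,748.17.
In-quota duty = $452,854.35 × 3% = $13,585.63. Over-quota duty = $162,748.17 × 24% = $39,059.56.
Line duty = $13,585.63 + $39,059.56 = $52,645.19.
Line 3 (71.42, Durar, 3,349 liters, $307,337.73):
Base rate for 71.42 is $2.27/liter.
Origin Durar qualifies under the Drenova–Durar agreement and 71.42 is covered: preferential rate Free applies instead.
The additional-duty order on 71.42 targets Karistan, not Durar; it does not apply.
Duty = $307,337.73 × 0% = $0.00.
Line 4 (28.76, Durar, 3,417 units, $319,216.14):
Base rate for 28.76 is 25.5%.
Origin Durar qualifies under the Drenova–Durar agreement and 28.76 is covered: preferential rate 21% applies instead.
Duty = $319,216.14 × 21% = $67,035.39.
Total = $2,754.98 + $52,645.19 + $0.00 + $67,035.39 = $122,435.56.

$122,435.56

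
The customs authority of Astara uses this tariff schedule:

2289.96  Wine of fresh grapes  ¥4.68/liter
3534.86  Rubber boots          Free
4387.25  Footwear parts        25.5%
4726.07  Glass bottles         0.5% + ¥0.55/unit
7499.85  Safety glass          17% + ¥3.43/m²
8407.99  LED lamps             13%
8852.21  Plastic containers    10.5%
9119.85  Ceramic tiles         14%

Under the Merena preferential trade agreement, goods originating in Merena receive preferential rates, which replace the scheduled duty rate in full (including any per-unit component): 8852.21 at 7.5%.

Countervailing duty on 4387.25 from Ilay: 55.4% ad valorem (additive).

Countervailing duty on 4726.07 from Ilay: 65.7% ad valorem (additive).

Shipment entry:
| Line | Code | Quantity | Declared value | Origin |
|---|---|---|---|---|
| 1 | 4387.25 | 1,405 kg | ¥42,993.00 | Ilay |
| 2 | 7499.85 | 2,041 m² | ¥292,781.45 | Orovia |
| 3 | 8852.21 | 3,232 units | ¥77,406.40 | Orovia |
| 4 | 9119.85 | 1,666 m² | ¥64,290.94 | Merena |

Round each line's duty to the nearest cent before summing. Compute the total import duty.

¥108,683.22

Line 1 (4387.25, Ilay, 1,405 kg, ¥42,993.00):
Base rate for 4387.25 is 25.5%.
Additional duty on 4387.25 from Ilay: +55.4%. Applied ad valorem rate: 25.5% + 55.4% = 80.9%.
Duty = ¥42,993.00 × 80.9% = ¥34,781.34.
Line 2 (7499.85, Orovia, 2,041 m², ¥292,781.45):
Base rate for 7499.85 is 17% + ¥3.43/m².
Duty = ¥292,781.45 × 17% + 2,041 × ¥3.43 = ¥56,773.48.
Line 3 (8852.21, Orovia, 3,232 units, ¥77,406.40):
Base rate for 8852.21 is 10.5%.
8852.21 has an FTA preferential rate, but origin Orovia is not Merena; base rate stands.
Duty = ¥77,406.40 × 10.5% = ¥8,127.67.
Line 4 (9119.85, Merena, 1,666 m², ¥64,290.94):
Base rate for 9119.85 is 14%.
Origin Merena is the FTA partner but 9119.85 is not on the preference list; base rate stands.
Duty = ¥64,290.94 × 14% = ¥9,000.73.
Total = ¥34,781.34 + ¥56,773.48 + ¥8,127.67 + ¥9,000.73 = ¥108,683.22.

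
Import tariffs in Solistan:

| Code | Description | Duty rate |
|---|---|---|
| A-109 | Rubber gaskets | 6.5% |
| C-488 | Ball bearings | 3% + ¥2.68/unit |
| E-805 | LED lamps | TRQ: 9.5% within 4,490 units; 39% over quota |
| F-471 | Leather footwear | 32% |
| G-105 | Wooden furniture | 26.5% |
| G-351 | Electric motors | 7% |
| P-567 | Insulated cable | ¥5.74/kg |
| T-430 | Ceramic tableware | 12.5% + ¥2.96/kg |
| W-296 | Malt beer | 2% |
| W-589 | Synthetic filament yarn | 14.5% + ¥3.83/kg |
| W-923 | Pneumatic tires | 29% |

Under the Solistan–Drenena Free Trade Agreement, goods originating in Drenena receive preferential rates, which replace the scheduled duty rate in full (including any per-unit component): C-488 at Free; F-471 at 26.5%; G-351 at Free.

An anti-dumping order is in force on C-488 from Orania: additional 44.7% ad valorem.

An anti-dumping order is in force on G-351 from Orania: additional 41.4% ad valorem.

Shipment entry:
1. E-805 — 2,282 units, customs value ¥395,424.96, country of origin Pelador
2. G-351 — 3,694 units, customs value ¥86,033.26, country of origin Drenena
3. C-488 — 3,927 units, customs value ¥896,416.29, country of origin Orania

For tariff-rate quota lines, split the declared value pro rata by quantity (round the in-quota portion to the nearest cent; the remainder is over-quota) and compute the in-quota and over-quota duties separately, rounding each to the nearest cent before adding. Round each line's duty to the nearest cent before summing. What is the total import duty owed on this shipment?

¥475,680.30

Line 1 (E-805, Pelador, 2,282 units, ¥395,424.96):
Code E-805 is under a tariff-rate quota (threshold 4,490 units). Quantity 2,282 units is within the quota, so the in-quota rate 9.5% applies to the full value.
Duty = ¥395,424.96 × 9.5% = ¥37,565.37.
Line 2 (G-351, Drenena, 3,694 units, ¥86,033.26):
Base rate for G-351 is 7%.
Origin Drenena qualifies under the Solistan–Drenena agreement and G-351 is covered: preferential rate Free applies instead.
The additional-duty order on G-351 targets Orania, not Drenena; it does not apply.
Duty = ¥86,033.26 × 0% = ¥0.00.
Line 3 (C-488, Orania, 3,927 units, ¥896,416.29):
Base rate for C-488 is 3% + ¥2.68/unit.
C-488 has an FTA preferential rate, but origin Orania is not Drenena; base rate stands.
Additional duty on C-488 from Orania: +44.7%. Applied ad valorem rate: 3% + 44.7% = 47.7%.
Duty = ¥896,416.29 × 47.7% + 3,927 × ¥2.68 = ¥438,114.93.
Total = ¥37,565.37 + ¥0.00 + ¥438,114.93 = ¥475,680.30.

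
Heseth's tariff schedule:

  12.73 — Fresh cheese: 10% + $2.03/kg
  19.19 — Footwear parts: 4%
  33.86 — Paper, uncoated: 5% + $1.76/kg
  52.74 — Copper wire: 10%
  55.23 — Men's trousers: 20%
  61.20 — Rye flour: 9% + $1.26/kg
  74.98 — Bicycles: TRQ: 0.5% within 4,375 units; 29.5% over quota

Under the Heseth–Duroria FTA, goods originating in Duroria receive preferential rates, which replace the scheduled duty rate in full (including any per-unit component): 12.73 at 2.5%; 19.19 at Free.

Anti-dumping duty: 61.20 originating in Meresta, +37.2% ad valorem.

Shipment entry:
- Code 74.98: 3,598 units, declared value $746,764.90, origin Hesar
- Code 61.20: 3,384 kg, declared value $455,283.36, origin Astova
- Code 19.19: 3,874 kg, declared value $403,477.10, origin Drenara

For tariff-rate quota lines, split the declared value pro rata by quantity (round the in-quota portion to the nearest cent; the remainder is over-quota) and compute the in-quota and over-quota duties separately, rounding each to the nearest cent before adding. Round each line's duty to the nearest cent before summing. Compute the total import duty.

Line 1 (74.98, Hesar, 3,598 units, $746,764.90):
Code 74.98 is under a tariff-rate quota (threshold 4,375 units). Quantity 3,598 units is within the quota, so the in-quota rate 0.5% applies to the full value.
Duty = $746,764.90 × 0.5% = $3,733.82.
Line 2 (61.20, Astova, 3,384 kg, $455,283.36):
Base rate for 61.20 is 9% + $1.26/kg.
The additional-duty order on 61.20 targets Meresta, not Astova; it does not apply.
Duty = $455,283.36 × 9% + 3,384 × $1.26 = $45,239.34.
Line 3 (19.19, Drenara, 3,874 kg, $403,477.10):
Base rate for 19.19 is 4%.
19.19 has an FTA preferential rate, but origin Drenara is not Duroria; base rate stands.
Duty = $403,477.10 × 4% = $16,139.08.
Total = $3,733.82 + $45,239.34 + $16,139.08 = $65,112.24.

$65,112.24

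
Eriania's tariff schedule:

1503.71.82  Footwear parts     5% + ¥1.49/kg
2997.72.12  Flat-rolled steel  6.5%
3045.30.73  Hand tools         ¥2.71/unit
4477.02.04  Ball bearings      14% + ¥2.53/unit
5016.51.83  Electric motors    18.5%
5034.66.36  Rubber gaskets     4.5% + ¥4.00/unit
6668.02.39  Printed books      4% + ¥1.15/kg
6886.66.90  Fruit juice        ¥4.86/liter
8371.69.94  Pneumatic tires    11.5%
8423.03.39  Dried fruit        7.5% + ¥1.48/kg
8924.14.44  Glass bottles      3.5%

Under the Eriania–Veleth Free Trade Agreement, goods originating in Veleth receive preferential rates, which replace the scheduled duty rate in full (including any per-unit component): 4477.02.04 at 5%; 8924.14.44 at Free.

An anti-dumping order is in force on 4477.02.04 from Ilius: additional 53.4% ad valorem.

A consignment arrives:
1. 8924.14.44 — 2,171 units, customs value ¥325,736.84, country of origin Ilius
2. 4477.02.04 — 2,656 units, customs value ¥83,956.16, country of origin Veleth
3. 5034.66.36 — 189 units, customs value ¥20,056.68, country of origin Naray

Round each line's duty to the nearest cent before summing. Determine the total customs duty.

Line 1 (8924.14.44, Ilius, 2,171 units, ¥325,736.84):
Base rate for 8924.14.44 is 3.5%.
8924.14.44 has an FTA preferential rate, but origin Ilius is not Veleth; base rate stands.
Duty = ¥325,736.84 × 3.5% = ¥11,400.79.
Line 2 (4477.02.04, Veleth, 2,656 units, ¥83,956.16):
Base rate for 4477.02.04 is 14% + ¥2.53/unit.
Origin Veleth qualifies under the Eriania–Veleth agreement and 4477.02.04 is covered: preferential rate 5% applies instead.
The additional-duty order on 4477.02.04 targets Ilius, not Veleth; it does not apply.
Duty = ¥83,956.16 × 5% = ¥4,197.81.
Line 3 (5034.66.36, Naray, 189 units, ¥20,056.68):
Base rate for 5034.66.36 is 4.5% + ¥4.00/unit.
Duty = ¥20,056.68 × 4.5% + 189 × ¥4.00 = ¥1,658.55.
Total = ¥11,400.79 + ¥4,197.81 + ¥1,658.55 = ¥17,257.15.

¥17,257.15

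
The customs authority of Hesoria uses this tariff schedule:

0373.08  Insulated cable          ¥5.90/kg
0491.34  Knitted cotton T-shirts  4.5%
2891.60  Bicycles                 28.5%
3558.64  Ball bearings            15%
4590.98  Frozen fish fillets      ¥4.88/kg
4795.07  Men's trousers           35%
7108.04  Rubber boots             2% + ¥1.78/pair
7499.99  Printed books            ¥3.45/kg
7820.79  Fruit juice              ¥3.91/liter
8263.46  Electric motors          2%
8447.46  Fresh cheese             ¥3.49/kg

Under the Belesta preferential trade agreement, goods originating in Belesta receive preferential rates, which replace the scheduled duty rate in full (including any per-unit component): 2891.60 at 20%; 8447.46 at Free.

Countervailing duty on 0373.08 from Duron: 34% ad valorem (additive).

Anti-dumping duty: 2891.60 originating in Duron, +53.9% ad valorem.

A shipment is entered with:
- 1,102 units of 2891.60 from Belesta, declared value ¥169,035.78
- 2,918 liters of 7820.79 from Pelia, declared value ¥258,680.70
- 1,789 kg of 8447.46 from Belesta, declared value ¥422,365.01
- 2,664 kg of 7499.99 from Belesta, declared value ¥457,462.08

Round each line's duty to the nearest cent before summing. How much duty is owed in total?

Line 1 (2891.60, Belesta, 1,102 units, ¥169,035.78):
Base rate for 2891.60 is 28.5%.
Origin Belesta qualifies under the Hesoria–Belesta agreement and 2891.60 is covered: preferential rate 20% applies instead.
The additional-duty order on 2891.60 targets Duron, not Belesta; it does not apply.
Duty = ¥169,035.78 × 20% = ¥33,807.16.
Line 2 (7820.79, Pelia, 2,918 liters, ¥258,680.70):
Base rate for 7820.79 is ¥3.91/liter.
Duty = 2,918 × ¥3.91 = ¥11,409.38.
Line 3 (8447.46, Belesta, 1,789 kg, ¥422,365.01):
Base rate for 8447.46 is ¥3.49/kg.
Origin Belesta qualifies under the Hesoria–Belesta agreement and 8447.46 is covered: preferential rate Free applies instead.
Duty = ¥422,365.01 × 0% = ¥0.00.
Line 4 (7499.99, Belesta, 2,664 kg, ¥457,462.08):
Base rate for 7499.99 is ¥3.45/kg.
Origin Belesta is the FTA partner but 7499.99 is not on the preference list; base rate stands.
Duty = 2,664 × ¥3.45 = ¥9,190.80.
Total = ¥33,807.16 + ¥11,409.38 + ¥0.00 + ¥9,190.80 = ¥54,407.34.

¥54,407.34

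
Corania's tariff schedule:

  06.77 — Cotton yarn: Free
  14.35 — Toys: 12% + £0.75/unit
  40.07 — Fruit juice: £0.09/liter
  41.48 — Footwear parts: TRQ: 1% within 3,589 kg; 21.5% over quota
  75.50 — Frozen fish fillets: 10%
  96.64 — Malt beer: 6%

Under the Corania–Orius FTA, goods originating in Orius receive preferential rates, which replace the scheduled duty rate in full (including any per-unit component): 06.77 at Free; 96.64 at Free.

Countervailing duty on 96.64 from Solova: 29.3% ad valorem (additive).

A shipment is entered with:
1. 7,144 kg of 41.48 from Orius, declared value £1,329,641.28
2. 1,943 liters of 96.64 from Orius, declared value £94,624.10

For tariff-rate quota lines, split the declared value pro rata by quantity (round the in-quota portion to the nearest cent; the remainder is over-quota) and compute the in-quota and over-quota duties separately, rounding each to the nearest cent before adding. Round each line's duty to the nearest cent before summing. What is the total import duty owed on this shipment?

£148,936.02

Line 1 (41.48, Orius, 7,144 kg, £1,329,641.28):
Code 41.48 is under a tariff-rate quota (threshold 3,589 kg). In-quota: 3,589 kg at 1%; over-quota: 3,555 kg at 21.5%.
Pro-rata value split: in-quota = £1,329,641.28 × 3,589/7,144 = £667,984.68; over-quota = £1,329,641.28 − £667,984.68 = £661,656.60.
In-quota duty = £667,984.68 × 1% = £6,679.85. Over-quota duty = £661,656.60 × 21.5% = £142,256.17.
Line duty = £6,679.85 + £142,256.17 = £148,936.02.
Line 2 (96.64, Orius, 1,943 liters, £94,624.10):
Base rate for 96.64 is 6%.
Origin Orius qualifies under the Corania–Orius agreement and 96.64 is covered: preferential rate Free applies instead.
The additional-duty order on 96.64 targets Solova, not Orius; it does not apply.
Duty = £94,624.10 × 0% = £0.00.
Total = £148,936.02 + £0.00 = £148,936.02.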